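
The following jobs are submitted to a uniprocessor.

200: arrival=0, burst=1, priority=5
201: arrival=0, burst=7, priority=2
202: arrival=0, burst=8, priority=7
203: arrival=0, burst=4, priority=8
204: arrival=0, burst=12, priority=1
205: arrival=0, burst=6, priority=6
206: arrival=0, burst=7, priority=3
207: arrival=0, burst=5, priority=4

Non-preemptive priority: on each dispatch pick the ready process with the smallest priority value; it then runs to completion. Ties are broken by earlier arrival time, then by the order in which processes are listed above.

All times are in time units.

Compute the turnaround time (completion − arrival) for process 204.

12

Gantt: | 204 0-12 | 201 12-19 | 206 19-26 | 207 26-31 | 200 31-32 | 205 32-38 | 202 38-46 | 203 46-50 |
Completion: 200=32  201=19  202=46  203=50  204=12  205=38  206=26  207=31
Turnaround(204) = completion − arrival = 12 − 0 = 12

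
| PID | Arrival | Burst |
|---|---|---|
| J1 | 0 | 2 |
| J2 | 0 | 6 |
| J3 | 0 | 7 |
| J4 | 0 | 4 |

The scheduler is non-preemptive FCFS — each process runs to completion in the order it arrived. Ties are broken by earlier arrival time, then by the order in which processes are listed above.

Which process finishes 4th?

J4

Timeline: | J1 0-2 | J2 2-8 | J3 8-15 | J4 15-19 |
Completion: J1=2  J2=8  J3=15  J4=19
Turnaround (C−A): J1=2  J2=8  J3=15  J4=19
Finish order: J1 → J2 → J3 → J4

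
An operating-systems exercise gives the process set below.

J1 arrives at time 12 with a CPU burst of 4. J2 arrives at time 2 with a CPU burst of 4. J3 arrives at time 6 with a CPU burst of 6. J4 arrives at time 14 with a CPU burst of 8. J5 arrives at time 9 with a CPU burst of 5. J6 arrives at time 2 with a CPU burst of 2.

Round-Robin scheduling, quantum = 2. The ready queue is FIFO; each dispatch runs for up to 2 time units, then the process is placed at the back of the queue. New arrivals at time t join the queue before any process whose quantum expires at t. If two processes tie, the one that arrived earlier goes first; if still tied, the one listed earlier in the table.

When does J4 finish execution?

Timeline: | idle 0-2 | J2 2-4 | J6 4-6 | J2 6-8 | J3 8-10 | J5 10-12 | J3 12-14 | J1 14-16 | J5 16-18 | J4 18-20 | J3 20-22 | J1 22-24 | J5 24-25 | J4 25-31 |
Completion: J1=24  J2=8  J3=22  J4=31  J5=25  J6=6
Turnaround (C−A): J1=12  J2=6  J3=16  J4=17  J5=16  J6=4

31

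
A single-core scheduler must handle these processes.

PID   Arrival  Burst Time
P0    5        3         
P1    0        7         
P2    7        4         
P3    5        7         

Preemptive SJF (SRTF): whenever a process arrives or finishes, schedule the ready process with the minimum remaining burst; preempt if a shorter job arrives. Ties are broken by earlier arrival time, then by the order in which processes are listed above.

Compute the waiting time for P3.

9

Gantt: | P1 0-7 | P0 7-10 | P2 10-14 | P3 14-21 |
Completion: P0=10  P1=7  P2=14  P3=21
Turnaround (C−A): P0=5  P1=7  P2=7  P3=16
Waiting(P3) = turnaround − burst = 16 − 7 = 9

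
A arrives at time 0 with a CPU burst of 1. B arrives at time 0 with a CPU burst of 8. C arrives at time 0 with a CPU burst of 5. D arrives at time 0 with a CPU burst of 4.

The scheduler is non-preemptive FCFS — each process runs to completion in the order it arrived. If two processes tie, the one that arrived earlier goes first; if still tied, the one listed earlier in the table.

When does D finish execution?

Timeline: | A 0-1 | B 1-9 | C 9-14 | D 14-18 |
Completion: A=1  B=9  C=14  D=18
Turnaround (C−A): A=1  B=9  C=14  D=18

18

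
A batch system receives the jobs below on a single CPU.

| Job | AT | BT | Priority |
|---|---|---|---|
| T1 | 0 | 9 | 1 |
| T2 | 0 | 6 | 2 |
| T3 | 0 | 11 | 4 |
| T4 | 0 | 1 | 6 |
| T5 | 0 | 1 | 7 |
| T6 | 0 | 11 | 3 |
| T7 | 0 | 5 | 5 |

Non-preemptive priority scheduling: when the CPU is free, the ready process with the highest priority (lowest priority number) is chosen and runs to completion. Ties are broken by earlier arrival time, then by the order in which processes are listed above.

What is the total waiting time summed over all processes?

Gantt: | T1 0-9 | T2 9-15 | T6 15-26 | T3 26-37 | T7 37-42 | T4 42-43 | T5 43-44 |
Completion: T1=9  T2=15  T3=37  T4=43  T5=44  T6=26  T7=42
Waiting = turnaround − burst: T1=0, T2=9, T3=26, T4=42, T5=43, T6=15, T7=37
Total waiting = 0 + 9 + 26 + 42 + 43 + 15 + 37 = 172

172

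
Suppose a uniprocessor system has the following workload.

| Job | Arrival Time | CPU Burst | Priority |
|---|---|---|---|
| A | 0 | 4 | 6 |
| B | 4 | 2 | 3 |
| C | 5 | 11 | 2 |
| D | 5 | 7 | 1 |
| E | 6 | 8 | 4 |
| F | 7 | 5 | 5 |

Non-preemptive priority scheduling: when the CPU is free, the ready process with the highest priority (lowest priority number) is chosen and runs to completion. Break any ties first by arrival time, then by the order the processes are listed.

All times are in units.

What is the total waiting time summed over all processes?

Gantt: | A 0-4 | B 4-6 | D 6-13 | C 13-24 | E 24-32 | F 32-37 |
Completion: A=4  B=6  C=24  D=13  E=32  F=37
Turnaround (C−A): A=4  B=2  C=19  D=8  E=26  F=30
Waiting = turnaround − burst: A=0, B=0, C=8, D=1, E=18, F=25
Total waiting = 0 + 0 + 8 + 1 + 18 + 25 = 52

52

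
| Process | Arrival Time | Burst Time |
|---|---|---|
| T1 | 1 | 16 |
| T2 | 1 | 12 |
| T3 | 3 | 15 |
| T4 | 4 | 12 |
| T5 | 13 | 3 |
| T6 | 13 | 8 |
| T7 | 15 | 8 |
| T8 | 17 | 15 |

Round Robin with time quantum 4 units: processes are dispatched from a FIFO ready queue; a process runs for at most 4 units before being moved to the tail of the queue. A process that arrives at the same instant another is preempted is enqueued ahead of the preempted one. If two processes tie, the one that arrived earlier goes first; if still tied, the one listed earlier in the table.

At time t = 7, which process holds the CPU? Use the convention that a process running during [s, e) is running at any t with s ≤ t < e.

Gantt: | idle 0-1 | T1 1-5 | T2 5-9 | T3 9-13 | T4 13-17 | T1 17-21 | T2 21-25 | T5 25-28 | T6 28-32 | T3 32-36 | T7 36-40 | T8 40-44 | T4 44-48 | T1 48-52 | T2 52-56 | T6 56-60 | T3 60-64 | T7 64-68 | T8 68-72 | T4 72-76 | T1 76-80 | T3 80-83 | T8 83-90 |
Completion: T1=80  T2=56  T3=83  T4=76  T5=28  T6=60  T7=68  T8=90

T2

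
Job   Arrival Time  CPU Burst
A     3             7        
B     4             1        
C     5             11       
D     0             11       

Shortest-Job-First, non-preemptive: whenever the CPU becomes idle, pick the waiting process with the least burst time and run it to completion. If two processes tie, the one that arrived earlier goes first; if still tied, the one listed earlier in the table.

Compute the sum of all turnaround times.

Schedule: | D 0-11 | B 11-12 | A 12-19 | C 19-30 |
Completion: A=19  B=12  C=30  D=11
Turnaround = completion − arrival: A=16, B=8, C=25, D=11
Total turnaround = 16 + 8 + 25 + 11 = 60

60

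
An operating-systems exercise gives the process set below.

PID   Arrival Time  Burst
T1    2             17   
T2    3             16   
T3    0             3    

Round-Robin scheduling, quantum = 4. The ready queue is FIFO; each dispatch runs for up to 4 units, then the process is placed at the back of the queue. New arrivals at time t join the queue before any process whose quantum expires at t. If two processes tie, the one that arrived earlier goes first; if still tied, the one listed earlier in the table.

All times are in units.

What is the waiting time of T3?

Timeline: | T3 0-3 | T1 3-7 | T2 7-11 | T1 11-15 | T2 15-19 | T1 19-23 | T2 23-27 | T1 27-31 | T2 31-35 | T1 35-36 |
Completion: T1=36  T2=35  T3=3
Waiting(T3) = turnaround − burst = 3 − 3 = 0

0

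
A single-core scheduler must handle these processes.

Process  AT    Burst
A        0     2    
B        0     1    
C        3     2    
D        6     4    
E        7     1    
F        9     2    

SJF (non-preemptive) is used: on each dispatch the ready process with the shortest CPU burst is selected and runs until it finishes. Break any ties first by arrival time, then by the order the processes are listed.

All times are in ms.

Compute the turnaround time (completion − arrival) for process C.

Timeline: | B 0-1 | A 1-3 | C 3-5 | idle 5-6 | D 6-10 | E 10-11 | F 11-13 |
Completion: A=3  B=1  C=5  D=10  E=11  F=13
Turnaround (C−A): A=3  B=1  C=2  D=4  E=4  F=4
Turnaround(C) = completion − arrival = 5 − 3 = 2

2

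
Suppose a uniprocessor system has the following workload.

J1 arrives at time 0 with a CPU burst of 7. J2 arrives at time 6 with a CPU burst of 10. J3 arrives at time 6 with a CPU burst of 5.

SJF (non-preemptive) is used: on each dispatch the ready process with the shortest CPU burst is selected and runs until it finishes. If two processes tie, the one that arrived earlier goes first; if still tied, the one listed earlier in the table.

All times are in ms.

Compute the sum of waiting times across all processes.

7

Schedule: | J1 0-7 | J3 7-12 | J2 12-22 |
Completion: J1=7  J2=22  J3=12
Turnaround (C−A): J1=7  J2=16  J3=6
Waiting = turnaround − burst: J1=0, J2=6, J3=1
Total waiting = 0 + 6 + 1 = 7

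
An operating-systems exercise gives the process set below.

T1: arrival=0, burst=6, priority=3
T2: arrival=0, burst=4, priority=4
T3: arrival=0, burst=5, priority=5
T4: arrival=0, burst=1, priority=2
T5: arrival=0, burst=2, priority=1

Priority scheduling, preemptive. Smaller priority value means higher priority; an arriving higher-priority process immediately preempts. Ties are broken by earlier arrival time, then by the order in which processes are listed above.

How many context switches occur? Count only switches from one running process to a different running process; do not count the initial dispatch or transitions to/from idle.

4

Gantt: | T5 0-2 | T4 2-3 | T1 3-9 | T2 9-13 | T3 13-18 |
Completion: T1=9  T2=13  T3=18  T4=3  T5=2
Turnaround (C−A): T1=9  T2=13  T3=18  T4=3  T5=2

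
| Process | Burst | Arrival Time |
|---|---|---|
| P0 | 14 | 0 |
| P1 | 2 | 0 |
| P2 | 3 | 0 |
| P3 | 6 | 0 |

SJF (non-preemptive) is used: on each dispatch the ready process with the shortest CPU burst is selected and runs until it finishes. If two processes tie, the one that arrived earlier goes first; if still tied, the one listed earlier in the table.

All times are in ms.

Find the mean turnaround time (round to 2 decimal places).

Gantt: | P1 0-2 | P2 2-5 | P3 5-11 | P0 11-25 |
Completion: P0=25  P1=2  P2=5  P3=11
Turnaround times: P0=25, P1=2, P2=5, P3=11
Average turnaround = (25+2+5+11) / 4 = 43/4 = 10.75

10.75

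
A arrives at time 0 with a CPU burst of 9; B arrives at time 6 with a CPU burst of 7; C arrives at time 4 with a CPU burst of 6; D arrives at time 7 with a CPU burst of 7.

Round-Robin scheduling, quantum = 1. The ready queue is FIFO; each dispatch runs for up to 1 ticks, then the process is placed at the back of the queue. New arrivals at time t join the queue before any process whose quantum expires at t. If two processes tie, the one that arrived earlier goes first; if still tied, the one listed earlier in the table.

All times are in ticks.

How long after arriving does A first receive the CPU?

Schedule: | A 0-4 | C 4-5 | A 5-6 | C 6-7 | B 7-8 | A 8-9 | D 9-10 | C 10-11 | B 11-12 | A 12-13 | D 13-14 | C 14-15 | B 15-16 | A 16-17 | D 17-18 | C 18-19 | B 19-20 | A 20-21 | D 21-22 | C 22-23 | B 23-24 | D 24-25 | B 25-26 | D 26-27 | B 27-28 | D 28-29 |
Completion: A=21  B=28  C=23  D=29
Turnaround (C−A): A=21  B=22  C=19  D=22
Response(A) = first start − arrival = 0 − 0 = 0

0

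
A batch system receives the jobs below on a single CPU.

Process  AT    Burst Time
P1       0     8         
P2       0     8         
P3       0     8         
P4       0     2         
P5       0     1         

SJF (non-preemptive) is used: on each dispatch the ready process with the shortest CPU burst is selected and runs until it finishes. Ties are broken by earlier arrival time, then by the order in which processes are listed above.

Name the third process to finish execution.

P1

Schedule: | P5 0-1 | P4 1-3 | P1 3-11 | P2 11-19 | P3 19-27 |
Completion: P1=11  P2=19  P3=27  P4=3  P5=1
Turnaround (C−A): P1=11  P2=19  P3=27  P4=3  P5=1
Finish order: P5 → P4 → P1 → P2 → P3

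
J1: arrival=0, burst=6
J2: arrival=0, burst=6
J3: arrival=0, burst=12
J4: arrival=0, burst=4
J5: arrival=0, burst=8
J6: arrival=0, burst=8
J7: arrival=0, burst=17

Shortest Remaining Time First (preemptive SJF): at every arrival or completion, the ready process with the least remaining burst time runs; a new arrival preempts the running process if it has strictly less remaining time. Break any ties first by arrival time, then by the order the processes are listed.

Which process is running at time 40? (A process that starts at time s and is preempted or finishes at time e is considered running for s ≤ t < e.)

J3

Timeline: | J4 0-4 | J1 4-10 | J2 10-16 | J5 16-24 | J6 24-32 | J3 32-44 | J7 44-61 |
Completion: J1=10  J2=16  J3=44  J4=4  J5=24  J6=32  J7=61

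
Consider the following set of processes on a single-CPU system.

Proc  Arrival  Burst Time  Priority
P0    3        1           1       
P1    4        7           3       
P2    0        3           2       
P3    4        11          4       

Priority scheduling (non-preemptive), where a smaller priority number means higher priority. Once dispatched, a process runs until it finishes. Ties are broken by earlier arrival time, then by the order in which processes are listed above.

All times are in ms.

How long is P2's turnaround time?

3

Timeline: | P2 0-3 | P0 3-4 | P1 4-11 | P3 11-22 |
Completion: P0=4  P1=11  P2=3  P3=22
Turnaround (C−A): P0=1  P1=7  P2=3  P3=18
Turnaround(P2) = completion − arrival = 3 − 0 = 3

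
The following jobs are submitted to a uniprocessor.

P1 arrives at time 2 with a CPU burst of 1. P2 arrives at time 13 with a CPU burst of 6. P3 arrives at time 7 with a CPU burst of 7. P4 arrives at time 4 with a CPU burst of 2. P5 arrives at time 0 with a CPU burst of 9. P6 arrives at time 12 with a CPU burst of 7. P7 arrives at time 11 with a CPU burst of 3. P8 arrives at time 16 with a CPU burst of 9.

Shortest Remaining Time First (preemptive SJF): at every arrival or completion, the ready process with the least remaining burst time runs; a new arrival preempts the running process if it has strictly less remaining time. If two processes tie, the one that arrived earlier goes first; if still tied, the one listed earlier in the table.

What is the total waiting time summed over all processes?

55

Gantt: | P5 0-2 | P1 2-3 | P5 3-4 | P4 4-6 | P5 6-12 | P7 12-15 | P2 15-21 | P3 21-28 | P6 28-35 | P8 35-44 |
Completion: P1=3  P2=21  P3=28  P4=6  P5=12  P6=35  P7=15  P8=44
Turnaround (C−A): P1=1  P2=8  P3=21  P4=2  P5=12  P6=23  P7=4  P8=28
Waiting = turnaround − burst: P1=0, P2=2, P3=14, P4=0, P5=3, P6=16, P7=1, P8=19
Total waiting = 0 + 2 + 14 + 0 + 3 + 16 + 1 + 19 = 55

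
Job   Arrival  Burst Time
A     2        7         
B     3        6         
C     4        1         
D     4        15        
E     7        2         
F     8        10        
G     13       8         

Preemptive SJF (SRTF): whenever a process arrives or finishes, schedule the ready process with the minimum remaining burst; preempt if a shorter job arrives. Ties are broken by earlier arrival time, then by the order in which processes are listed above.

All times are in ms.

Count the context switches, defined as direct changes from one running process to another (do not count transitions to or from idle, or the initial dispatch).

8

Gantt: | idle 0-2 | A 2-4 | C 4-5 | A 5-7 | E 7-9 | A 9-12 | B 12-18 | G 18-26 | F 26-36 | D 36-51 |
Completion: A=12  B=18  C=5  D=51  E=9  F=36  G=26
Turnaround (C−A): A=10  B=15  C=1  D=47  E=2  F=28  G=13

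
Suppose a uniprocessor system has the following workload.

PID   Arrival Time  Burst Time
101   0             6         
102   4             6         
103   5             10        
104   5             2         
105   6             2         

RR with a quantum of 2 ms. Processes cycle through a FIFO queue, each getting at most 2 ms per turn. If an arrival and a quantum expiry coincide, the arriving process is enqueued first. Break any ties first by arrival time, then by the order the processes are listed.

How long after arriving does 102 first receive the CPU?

0

Gantt: | 101 0-4 | 102 4-6 | 101 6-8 | 103 8-10 | 104 10-12 | 105 12-14 | 102 14-16 | 103 16-18 | 102 18-20 | 103 20-26 |
Completion: 101=8  102=20  103=26  104=12  105=14
Turnaround (C−A): 101=8  102=16  103=21  104=7  105=8
Response(102) = first start − arrival = 4 − 4 = 0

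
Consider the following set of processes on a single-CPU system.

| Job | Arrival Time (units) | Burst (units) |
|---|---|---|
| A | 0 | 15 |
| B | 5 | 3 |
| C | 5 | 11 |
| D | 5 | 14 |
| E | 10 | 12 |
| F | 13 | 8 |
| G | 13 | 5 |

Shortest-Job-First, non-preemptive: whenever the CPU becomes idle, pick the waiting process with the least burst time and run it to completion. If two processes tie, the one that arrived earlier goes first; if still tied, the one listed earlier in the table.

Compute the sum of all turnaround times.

Schedule: | A 0-15 | B 15-18 | G 18-23 | F 23-31 | C 31-42 | E 42-54 | D 54-68 |
Completion: A=15  B=18  C=42  D=68  E=54  F=31  G=23
Turnaround = completion − arrival: A=15, B=13, C=37, D=63, E=44, F=18, G=10
Total turnaround = 15 + 13 + 37 + 63 + 44 + 18 + 10 = 200

200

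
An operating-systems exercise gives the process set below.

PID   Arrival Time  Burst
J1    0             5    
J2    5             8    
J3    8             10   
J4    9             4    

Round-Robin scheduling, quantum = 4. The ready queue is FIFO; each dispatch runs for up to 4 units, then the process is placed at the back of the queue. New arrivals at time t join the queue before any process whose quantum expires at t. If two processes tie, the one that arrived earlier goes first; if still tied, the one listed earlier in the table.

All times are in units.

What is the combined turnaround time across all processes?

48

Timeline: | J1 0-5 | J2 5-9 | J3 9-13 | J4 13-17 | J2 17-21 | J3 21-27 |
Completion: J1=5  J2=21  J3=27  J4=17
Turnaround (C−A): J1=5  J2=16  J3=19  J4=8
Turnaround = completion − arrival: J1=5, J2=16, J3=19, J4=8
Total turnaround = 5 + 16 + 19 + 8 = 48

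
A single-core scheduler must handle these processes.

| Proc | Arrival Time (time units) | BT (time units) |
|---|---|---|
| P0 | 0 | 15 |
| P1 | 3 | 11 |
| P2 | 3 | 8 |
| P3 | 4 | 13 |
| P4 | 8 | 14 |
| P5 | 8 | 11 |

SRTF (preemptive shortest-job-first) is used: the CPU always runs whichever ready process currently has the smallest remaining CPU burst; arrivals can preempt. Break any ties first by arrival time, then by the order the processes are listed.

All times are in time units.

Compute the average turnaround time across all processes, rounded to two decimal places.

35.83

Schedule: | P0 0-3 | P2 3-11 | P1 11-22 | P5 22-33 | P0 33-45 | P3 45-58 | P4 58-72 |
Completion: P0=45  P1=22  P2=11  P3=58  P4=72  P5=33
Turnaround (C−A): P0=45  P1=19  P2=8  P3=54  P4=64  P5=25
Turnaround times: P0=45, P1=19, P2=8, P3=54, P4=64, P5=25
Average turnaround = (45+19+8+54+64+25) / 6 = 215/6 = 35.83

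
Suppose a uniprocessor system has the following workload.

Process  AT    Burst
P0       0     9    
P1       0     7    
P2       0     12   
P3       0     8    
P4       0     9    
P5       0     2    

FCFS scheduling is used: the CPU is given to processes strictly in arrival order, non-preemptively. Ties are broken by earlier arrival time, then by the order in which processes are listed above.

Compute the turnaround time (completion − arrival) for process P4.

45

Schedule: | P0 0-9 | P1 9-16 | P2 16-28 | P3 28-36 | P4 36-45 | P5 45-47 |
Completion: P0=9  P1=16  P2=28  P3=36  P4=45  P5=47
Turnaround (C−A): P0=9  P1=16  P2=28  P3=36  P4=45  P5=47
Turnaround(P4) = completion − arrival = 45 − 0 = 45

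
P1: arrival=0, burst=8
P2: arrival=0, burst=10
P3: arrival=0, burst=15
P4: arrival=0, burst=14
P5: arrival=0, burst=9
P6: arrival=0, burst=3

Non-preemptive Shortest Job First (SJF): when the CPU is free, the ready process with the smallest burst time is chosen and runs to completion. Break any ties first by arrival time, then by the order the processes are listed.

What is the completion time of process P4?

Gantt: | P6 0-3 | P1 3-11 | P5 11-20 | P2 20-30 | P4 30-44 | P3 44-59 |
Completion: P1=11  P2=30  P3=59  P4=44  P5=20  P6=3
Turnaround (C−A): P1=11  P2=30  P3=59  P4=44  P5=20  P6=3

44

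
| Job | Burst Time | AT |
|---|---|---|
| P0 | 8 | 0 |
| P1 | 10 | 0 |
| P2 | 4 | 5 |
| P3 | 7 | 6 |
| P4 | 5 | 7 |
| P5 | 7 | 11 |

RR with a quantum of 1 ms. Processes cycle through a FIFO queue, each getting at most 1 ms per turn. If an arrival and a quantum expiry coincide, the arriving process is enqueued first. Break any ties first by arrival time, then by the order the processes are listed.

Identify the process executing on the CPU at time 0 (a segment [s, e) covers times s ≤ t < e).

Timeline: | P0 0-1 | P1 1-2 | P0 2-3 | P1 3-4 | P0 4-5 | P1 5-6 | P2 6-7 | P0 7-8 | P3 8-9 | P1 9-10 | P4 10-11 | P2 11-12 | P0 12-13 | P3 13-14 | P1 14-15 | P5 15-16 | P4 16-17 | P2 17-18 | P0 18-19 | P3 19-20 | P1 20-21 | P5 21-22 | P4 22-23 | P2 23-24 | P0 24-25 | P3 25-26 | P1 26-27 | P5 27-28 | P4 28-29 | P0 29-30 | P3 30-31 | P1 31-32 | P5 32-33 | P4 33-34 | P3 34-35 | P1 35-36 | P5 36-37 | P3 37-38 | P1 38-39 | P5 39-41 |
Completion: P0=30  P1=39  P2=24  P3=38  P4=34  P5=41
Turnaround (C−A): P0=30  P1=39  P2=19  P3=32  P4=27  P5=30

P0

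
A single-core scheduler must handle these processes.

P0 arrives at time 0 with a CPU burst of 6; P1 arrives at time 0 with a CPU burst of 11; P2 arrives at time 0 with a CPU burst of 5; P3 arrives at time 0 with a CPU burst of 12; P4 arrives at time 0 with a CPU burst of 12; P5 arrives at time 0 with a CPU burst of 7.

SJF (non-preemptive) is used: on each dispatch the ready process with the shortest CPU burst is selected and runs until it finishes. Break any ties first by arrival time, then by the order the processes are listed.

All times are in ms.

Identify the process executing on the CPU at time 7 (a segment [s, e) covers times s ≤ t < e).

Gantt: | P2 0-5 | P0 5-11 | P5 11-18 | P1 18-29 | P3 29-41 | P4 41-53 |
Completion: P0=11  P1=29  P2=5  P3=41  P4=53  P5=18

P0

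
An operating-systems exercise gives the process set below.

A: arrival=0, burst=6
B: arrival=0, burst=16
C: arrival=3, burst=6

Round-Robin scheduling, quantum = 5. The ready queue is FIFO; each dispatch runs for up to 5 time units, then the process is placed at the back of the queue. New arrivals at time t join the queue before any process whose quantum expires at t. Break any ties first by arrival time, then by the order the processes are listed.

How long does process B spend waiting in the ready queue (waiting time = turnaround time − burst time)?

12

Schedule: | A 0-5 | B 5-10 | C 10-15 | A 15-16 | B 16-21 | C 21-22 | B 22-28 |
Completion: A=16  B=28  C=22
Turnaround (C−A): A=16  B=28  C=19
Waiting(B) = turnaround − burst = 28 − 16 = 12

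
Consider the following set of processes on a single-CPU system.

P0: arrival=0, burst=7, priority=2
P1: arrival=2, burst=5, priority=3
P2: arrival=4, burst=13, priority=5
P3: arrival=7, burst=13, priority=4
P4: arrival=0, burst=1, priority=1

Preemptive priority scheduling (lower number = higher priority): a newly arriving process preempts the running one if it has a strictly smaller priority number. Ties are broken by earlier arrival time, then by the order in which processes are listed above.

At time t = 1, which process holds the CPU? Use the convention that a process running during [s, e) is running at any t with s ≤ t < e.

Schedule: | P4 0-1 | P0 1-8 | P1 8-13 | P3 13-26 | P2 26-39 |
Completion: P0=8  P1=13  P2=39  P3=26  P4=1

P0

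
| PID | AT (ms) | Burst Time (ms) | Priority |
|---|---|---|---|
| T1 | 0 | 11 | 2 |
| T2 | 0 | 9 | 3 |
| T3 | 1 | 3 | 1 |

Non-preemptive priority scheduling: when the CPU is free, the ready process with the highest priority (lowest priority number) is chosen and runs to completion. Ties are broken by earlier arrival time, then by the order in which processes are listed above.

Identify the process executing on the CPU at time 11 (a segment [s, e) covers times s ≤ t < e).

T3

Timeline: | T1 0-11 | T3 11-14 | T2 14-23 |
Completion: T1=11  T2=23  T3=14
Turnaround (C−A): T1=11  T2=23  T3=13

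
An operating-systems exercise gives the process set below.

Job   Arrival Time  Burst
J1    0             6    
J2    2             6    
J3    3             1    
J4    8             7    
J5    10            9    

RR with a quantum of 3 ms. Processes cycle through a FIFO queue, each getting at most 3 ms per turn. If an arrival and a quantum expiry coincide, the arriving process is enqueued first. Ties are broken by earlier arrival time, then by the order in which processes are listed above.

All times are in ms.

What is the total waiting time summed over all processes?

Timeline: | J1 0-3 | J2 3-6 | J3 6-7 | J1 7-10 | J2 10-13 | J4 13-16 | J5 16-19 | J4 19-22 | J5 22-25 | J4 25-26 | J5 26-29 |
Completion: J1=10  J2=13  J3=7  J4=26  J5=29
Waiting = turnaround − burst: J1=4, J2=5, J3=3, J4=11, J5=10
Total waiting = 4 + 5 + 3 + 11 + 10 = 33

33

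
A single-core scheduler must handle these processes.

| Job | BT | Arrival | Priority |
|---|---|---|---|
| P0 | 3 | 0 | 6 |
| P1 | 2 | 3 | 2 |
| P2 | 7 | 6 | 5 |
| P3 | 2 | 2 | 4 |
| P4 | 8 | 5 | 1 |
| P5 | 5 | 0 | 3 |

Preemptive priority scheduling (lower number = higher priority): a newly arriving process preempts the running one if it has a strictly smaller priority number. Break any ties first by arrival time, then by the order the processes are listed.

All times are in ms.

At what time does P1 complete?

Gantt: | P5 0-3 | P1 3-5 | P4 5-13 | P5 13-15 | P3 15-17 | P2 17-24 | P0 24-27 |
Completion: P0=27  P1=5  P2=24  P3=17  P4=13  P5=15
Turnaround (C−A): P0=27  P1=2  P2=18  P3=15  P4=8  P5=15

5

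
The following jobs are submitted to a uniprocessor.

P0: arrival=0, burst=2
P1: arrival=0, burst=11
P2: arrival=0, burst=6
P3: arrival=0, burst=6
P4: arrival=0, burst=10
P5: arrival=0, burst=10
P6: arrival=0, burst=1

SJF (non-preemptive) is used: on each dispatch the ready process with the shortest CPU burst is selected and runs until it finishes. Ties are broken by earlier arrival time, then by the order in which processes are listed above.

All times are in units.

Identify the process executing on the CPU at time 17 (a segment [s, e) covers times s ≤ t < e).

P4

Gantt: | P6 0-1 | P0 1-3 | P2 3-9 | P3 9-15 | P4 15-25 | P5 25-35 | P1 35-46 |
Completion: P0=3  P1=46  P2=9  P3=15  P4=25  P5=35  P6=1
Turnaround (C−A): P0=3  P1=46  P2=9  P3=15  P4=25  P5=35  P6=1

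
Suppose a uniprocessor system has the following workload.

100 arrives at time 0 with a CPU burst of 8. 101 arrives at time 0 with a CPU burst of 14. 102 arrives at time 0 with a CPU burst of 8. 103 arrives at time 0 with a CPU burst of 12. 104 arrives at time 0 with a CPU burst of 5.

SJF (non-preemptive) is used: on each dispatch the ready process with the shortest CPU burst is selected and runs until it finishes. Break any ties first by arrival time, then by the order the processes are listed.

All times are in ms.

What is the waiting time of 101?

Timeline: | 104 0-5 | 100 5-13 | 102 13-21 | 103 21-33 | 101 33-47 |
Completion: 100=13  101=47  102=21  103=33  104=5
Turnaround (C−A): 100=13  101=47  102=21  103=33  104=5
Waiting(101) = turnaround − burst = 47 − 14 = 33

33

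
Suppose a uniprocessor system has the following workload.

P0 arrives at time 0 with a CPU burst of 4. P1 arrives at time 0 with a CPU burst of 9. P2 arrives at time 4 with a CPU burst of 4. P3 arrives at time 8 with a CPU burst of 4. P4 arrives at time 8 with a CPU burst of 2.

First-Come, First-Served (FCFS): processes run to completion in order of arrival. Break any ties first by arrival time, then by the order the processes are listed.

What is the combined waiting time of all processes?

Gantt: | P0 0-4 | P1 4-13 | P2 13-17 | P3 17-21 | P4 21-23 |
Completion: P0=4  P1=13  P2=17  P3=21  P4=23
Turnaround (C−A): P0=4  P1=13  P2=13  P3=13  P4=15
Waiting = turnaround − burst: P0=0, P1=4, P2=9, P3=9, P4=13
Total waiting = 0 + 4 + 9 + 9 + 13 = 35

35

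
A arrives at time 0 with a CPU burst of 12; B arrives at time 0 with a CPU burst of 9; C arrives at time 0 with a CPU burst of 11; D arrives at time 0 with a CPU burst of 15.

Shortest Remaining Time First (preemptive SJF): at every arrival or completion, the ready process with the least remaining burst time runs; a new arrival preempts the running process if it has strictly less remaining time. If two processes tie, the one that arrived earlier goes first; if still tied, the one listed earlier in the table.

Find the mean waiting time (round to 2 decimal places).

15.25

Gantt: | B 0-9 | C 9-20 | A 20-32 | D 32-47 |
Completion: A=32  B=9  C=20  D=47
Waiting times: A=20, B=0, C=9, D=32
Average waiting = (20+0+9+32) / 4 = 61/4 = 15.25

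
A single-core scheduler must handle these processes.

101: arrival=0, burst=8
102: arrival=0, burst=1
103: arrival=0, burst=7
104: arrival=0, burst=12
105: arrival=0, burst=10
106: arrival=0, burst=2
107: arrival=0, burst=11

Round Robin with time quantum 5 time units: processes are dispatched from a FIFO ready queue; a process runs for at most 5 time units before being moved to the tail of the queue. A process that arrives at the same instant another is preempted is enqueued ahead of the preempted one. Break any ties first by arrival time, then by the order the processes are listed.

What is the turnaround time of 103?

33

Timeline: | 101 0-5 | 102 5-6 | 103 6-11 | 104 11-16 | 105 16-21 | 106 21-23 | 107 23-28 | 101 28-31 | 103 31-33 | 104 33-38 | 105 38-43 | 107 43-48 | 104 48-50 | 107 50-51 |
Completion: 101=31  102=6  103=33  104=50  105=43  106=23  107=51
Turnaround(103) = completion − arrival = 33 − 0 = 33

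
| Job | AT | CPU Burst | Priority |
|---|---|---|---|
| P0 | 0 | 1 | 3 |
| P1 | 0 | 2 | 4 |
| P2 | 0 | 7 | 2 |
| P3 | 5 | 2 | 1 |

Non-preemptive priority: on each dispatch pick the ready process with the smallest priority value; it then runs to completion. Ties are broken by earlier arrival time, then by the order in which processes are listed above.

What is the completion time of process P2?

7

Gantt: | P2 0-7 | P3 7-9 | P0 9-10 | P1 10-12 |
Completion: P0=10  P1=12  P2=7  P3=9
Turnaround (C−A): P0=10  P1=12  P2=7  P3=4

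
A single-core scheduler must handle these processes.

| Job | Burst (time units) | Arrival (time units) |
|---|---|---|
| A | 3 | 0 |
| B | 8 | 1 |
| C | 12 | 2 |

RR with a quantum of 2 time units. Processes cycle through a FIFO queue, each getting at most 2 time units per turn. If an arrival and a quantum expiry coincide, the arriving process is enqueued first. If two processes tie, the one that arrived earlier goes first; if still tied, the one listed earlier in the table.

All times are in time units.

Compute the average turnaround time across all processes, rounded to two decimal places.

Gantt: | A 0-2 | B 2-4 | C 4-6 | A 6-7 | B 7-9 | C 9-11 | B 11-13 | C 13-15 | B 15-17 | C 17-23 |
Completion: A=7  B=17  C=23
Turnaround (C−A): A=7  B=16  C=21
Turnaround times: A=7, B=16, C=21
Average turnaround = (7+16+21) / 3 = 44/3 = 14.67

14.67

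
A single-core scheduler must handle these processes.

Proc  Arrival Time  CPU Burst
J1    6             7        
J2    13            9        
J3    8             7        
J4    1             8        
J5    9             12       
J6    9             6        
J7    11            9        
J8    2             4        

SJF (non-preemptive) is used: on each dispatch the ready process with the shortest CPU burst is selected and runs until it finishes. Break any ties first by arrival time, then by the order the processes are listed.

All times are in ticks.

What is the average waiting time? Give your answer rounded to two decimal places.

16.88

Schedule: | idle 0-1 | J4 1-9 | J8 9-13 | J6 13-19 | J1 19-26 | J3 26-33 | J7 33-42 | J2 42-51 | J5 51-63 |
Completion: J1=26  J2=51  J3=33  J4=9  J5=63  J6=19  J7=42  J8=13
Waiting times: J1=13, J2=29, J3=18, J4=0, J5=42, J6=4, J7=22, J8=7
Average waiting = (13+29+18+0+42+4+22+7) / 8 = 135/8 = 16.88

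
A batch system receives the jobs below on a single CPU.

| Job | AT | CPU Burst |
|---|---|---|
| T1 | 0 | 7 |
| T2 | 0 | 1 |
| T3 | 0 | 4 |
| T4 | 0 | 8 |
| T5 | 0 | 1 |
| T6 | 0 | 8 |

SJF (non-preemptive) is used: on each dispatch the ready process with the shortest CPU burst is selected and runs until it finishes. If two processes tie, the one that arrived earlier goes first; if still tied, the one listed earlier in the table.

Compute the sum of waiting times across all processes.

43

Schedule: | T2 0-1 | T5 1-2 | T3 2-6 | T1 6-13 | T4 13-21 | T6 21-29 |
Completion: T1=13  T2=1  T3=6  T4=21  T5=2  T6=29
Waiting = turnaround − burst: T1=6, T2=0, T3=2, T4=13, T5=1, T6=21
Total waiting = 6 + 0 + 2 + 13 + 1 + 21 = 43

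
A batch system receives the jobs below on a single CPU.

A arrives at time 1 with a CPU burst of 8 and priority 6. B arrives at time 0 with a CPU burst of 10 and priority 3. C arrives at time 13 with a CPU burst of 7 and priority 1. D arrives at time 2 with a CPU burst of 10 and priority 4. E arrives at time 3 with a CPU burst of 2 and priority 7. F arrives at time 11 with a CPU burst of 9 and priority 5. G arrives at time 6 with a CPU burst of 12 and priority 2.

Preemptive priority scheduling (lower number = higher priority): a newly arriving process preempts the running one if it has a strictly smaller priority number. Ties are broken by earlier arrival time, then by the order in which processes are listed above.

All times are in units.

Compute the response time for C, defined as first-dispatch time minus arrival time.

0

Schedule: | B 0-6 | G 6-13 | C 13-20 | G 20-25 | B 25-29 | D 29-39 | F 39-48 | A 48-56 | E 56-58 |
Completion: A=56  B=29  C=20  D=39  E=58  F=48  G=25
Turnaround (C−A): A=55  B=29  C=7  D=37  E=55  F=37  G=19
Response(C) = first start − arrival = 13 − 13 = 0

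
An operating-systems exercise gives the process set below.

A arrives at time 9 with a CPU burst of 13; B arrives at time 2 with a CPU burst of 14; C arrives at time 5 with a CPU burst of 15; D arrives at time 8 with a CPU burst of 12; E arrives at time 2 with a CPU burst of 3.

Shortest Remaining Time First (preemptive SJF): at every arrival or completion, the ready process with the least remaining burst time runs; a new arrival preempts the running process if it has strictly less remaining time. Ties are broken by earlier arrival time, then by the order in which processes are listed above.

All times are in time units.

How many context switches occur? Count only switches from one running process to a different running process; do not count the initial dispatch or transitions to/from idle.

Schedule: | idle 0-2 | E 2-5 | B 5-19 | D 19-31 | A 31-44 | C 44-59 |
Completion: A=44  B=19  C=59  D=31  E=5
Turnaround (C−A): A=35  B=17  C=54  D=23  E=3

4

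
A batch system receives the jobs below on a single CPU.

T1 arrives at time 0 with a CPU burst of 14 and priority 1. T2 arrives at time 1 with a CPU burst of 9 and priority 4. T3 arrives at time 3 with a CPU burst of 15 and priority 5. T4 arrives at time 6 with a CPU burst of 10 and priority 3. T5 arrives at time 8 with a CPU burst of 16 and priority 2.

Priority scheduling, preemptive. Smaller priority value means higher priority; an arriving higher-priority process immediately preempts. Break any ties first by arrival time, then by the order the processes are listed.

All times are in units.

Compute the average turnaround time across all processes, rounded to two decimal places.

Schedule: | T1 0-14 | T5 14-30 | T4 30-40 | T2 40-49 | T3 49-64 |
Completion: T1=14  T2=49  T3=64  T4=40  T5=30
Turnaround (C−A): T1=14  T2=48  T3=61  T4=34  T5=22
Turnaround times: T1=14, T2=48, T3=61, T4=34, T5=22
Average turnaround = (14+48+61+34+22) / 5 = 179/5 = 35.80

35.80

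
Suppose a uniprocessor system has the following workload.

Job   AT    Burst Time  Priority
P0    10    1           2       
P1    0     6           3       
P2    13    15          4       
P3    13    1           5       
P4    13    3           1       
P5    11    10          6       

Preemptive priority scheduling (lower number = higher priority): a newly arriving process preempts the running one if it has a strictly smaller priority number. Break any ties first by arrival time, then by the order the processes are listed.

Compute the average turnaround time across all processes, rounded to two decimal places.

12.67

Timeline: | P1 0-6 | idle 6-10 | P0 10-11 | P5 11-13 | P4 13-16 | P2 16-31 | P3 31-32 | P5 32-40 |
Completion: P0=11  P1=6  P2=31  P3=32  P4=16  P5=40
Turnaround times: P0=1, P1=6, P2=18, P3=19, P4=3, P5=29
Average turnaround = (1+6+18+19+3+29) / 6 = 76/6 = 12.67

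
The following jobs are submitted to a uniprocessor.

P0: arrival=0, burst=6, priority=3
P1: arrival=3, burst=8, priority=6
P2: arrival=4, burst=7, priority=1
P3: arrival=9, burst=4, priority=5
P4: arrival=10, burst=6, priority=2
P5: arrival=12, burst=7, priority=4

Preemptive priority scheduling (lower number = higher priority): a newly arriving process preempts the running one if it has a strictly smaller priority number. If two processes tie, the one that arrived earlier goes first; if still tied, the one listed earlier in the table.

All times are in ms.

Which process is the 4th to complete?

Timeline: | P0 0-4 | P2 4-11 | P4 11-17 | P0 17-19 | P5 19-26 | P3 26-30 | P1 30-38 |
Completion: P0=19  P1=38  P2=11  P3=30  P4=17  P5=26
Turnaround (C−A): P0=19  P1=35  P2=7  P3=21  P4=7  P5=14
Finish order: P2 → P4 → P0 → P5 → P3 → P1

P5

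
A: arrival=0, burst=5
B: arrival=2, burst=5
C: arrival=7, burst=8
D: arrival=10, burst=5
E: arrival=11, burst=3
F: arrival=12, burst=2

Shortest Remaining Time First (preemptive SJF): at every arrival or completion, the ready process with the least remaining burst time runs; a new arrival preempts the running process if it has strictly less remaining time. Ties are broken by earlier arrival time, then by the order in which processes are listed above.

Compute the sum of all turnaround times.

Schedule: | A 0-5 | B 5-10 | D 10-11 | E 11-14 | F 14-16 | D 16-20 | C 20-28 |
Completion: A=5  B=10  C=28  D=20  E=14  F=16
Turnaround (C−A): A=5  B=8  C=21  D=10  E=3  F=4
Turnaround = completion − arrival: A=5, B=8, C=21, D=10, E=3, F=4
Total turnaround = 5 + 8 + 21 + 10 + 3 + 4 = 51

51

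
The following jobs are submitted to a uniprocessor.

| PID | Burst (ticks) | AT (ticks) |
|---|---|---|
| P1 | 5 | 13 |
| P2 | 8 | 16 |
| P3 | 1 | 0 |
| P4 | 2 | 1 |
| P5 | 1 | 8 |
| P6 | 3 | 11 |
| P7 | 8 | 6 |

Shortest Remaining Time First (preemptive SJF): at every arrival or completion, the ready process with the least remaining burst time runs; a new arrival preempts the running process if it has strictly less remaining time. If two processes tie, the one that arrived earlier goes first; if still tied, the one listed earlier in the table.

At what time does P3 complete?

1

Schedule: | P3 0-1 | P4 1-3 | idle 3-6 | P7 6-8 | P5 8-9 | P7 9-11 | P6 11-14 | P7 14-18 | P1 18-23 | P2 23-31 |
Completion: P1=23  P2=31  P3=1  P4=3  P5=9  P6=14  P7=18
Turnaround (C−A): P1=10  P2=15  P3=1  P4=2  P5=1  P6=3  P7=12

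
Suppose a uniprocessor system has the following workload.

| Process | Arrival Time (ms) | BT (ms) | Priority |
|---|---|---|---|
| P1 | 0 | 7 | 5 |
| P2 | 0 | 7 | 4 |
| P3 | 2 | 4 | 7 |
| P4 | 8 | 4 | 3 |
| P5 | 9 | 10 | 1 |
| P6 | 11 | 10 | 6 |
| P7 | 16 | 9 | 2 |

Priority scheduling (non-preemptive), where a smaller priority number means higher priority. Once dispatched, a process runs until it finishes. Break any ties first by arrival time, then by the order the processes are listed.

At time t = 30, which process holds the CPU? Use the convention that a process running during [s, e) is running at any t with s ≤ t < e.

P7

Timeline: | P2 0-7 | P1 7-14 | P5 14-24 | P7 24-33 | P4 33-37 | P6 37-47 | P3 47-51 |
Completion: P1=14  P2=7  P3=51  P4=37  P5=24  P6=47  P7=33
Turnaround (C−A): P1=14  P2=7  P3=49  P4=29  P5=15  P6=36  P7=17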